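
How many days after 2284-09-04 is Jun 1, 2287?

1000

Sep 4, 2284 → Sep 4, 2285: 365 days.
Sep 4, 2285 → Sep 4, 2286: 365 days.
Sep 4, 2286 → Oct 4, 2286: 30 days (September has 30).
Oct 4, 2286 → Nov 4, 2286: 31 days (October has 31).
Nov 4, 2286 → Dec 4, 2286: 30 days (November has 30).
Dec 4, 2286 → Jan 4, 2287: 31 days (December has 31).
Jan 4, 2287 → Feb 4, 2287: 31 days (January has 31).
Feb 4, 2287 → Mar 4, 2287: 28 days (February has 28).
Mar 4, 2287 → Apr 4, 2287: 31 days (March has 31).
Apr 4, 2287 → May 4, 2287: 30 days (April has 30).
May 4, 2287 → Jun 1, 2287: 28 days.
Total: 1000 days.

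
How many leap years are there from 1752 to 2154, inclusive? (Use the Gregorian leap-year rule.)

Multiples of 4 in [1752,2154]: 101.
Of those, multiples of 100: 4 (not leap unless ÷400).
Multiples of 400: 1.
Leap years = 101 − 4 + 1 = 98.

98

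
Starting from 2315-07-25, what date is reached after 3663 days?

August 4, 2325

+366 (one year; includes Feb 29, 2316) → Jul 25, 2316 (3297 left).
+365 (one year) → Jul 25, 2317 (2932 left).
+365 (one year) → Jul 25, 2318 (2567 left).
+365 (one year) → Jul 25, 2319 (2202 left).
+366 (one year; includes Feb 29, 2320) → Jul 25, 2320 (1836 left).
+365 (one year) → Jul 25, 2321 (1471 left).
+365 (one year) → Jul 25, 2322 (1106 left).
+365 (one year) → Jul 25, 2323 (741 left).
+366 (one year; includes Feb 29, 2324) → Jul 25, 2324 (375 left).
Jul has 31 days: +7 → Aug 1, 2324 (368 left).
Aug has 31 days: +31 → Sep 1, 2324 (337 left).
Sep has 30 days: +30 → Oct 1, 2324 (307 left).
Oct has 31 days: +31 → Nov 1, 2324 (276 left).
Nov has 30 days: +30 → Dec 1, 2324 (246 left).
Dec has 31 days: +31 → Jan 1, 2325 (215 left).
Jan has 31 days: +31 → Feb 1, 2325 (184 left).
Feb has 28 days: +28 → Mar 1, 2325 (156 left).
Mar has 31 days: +31 → Apr 1, 2325 (125 left).
Apr has 30 days: +30 → May 1, 2325 (95 left).
May has 31 days: +31 → Jun 1, 2325 (64 left).
Jun has 30 days: +30 → Jul 1, 2325 (34 left).
Jul has 31 days: +31 → Aug 1, 2325 (3 left).
+3 → Aug 4, 2325.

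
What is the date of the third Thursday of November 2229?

November 1, 2229 is a Sunday.
The first Thursday is therefore November 5 (4 days later).
The third Thursday is 5 + 2×7 = November 19.

November 19, 2229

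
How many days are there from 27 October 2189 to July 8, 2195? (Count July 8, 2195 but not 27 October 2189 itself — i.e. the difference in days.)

2080

Oct 27, 2189 → Oct 27, 2190: 365 days.
Oct 27, 2190 → Oct 27, 2191: 365 days.
Oct 27, 2191 → Oct 27, 2192: 366 days (Feb 29, 2192 is in that span).
Oct 27, 2192 → Oct 27, 2193: 365 days.
Oct 27, 2193 → Oct 27, 2194: 365 days.
Oct 27, 2194 → Nov 27, 2194: 31 days (October has 31).
Nov 27, 2194 → Dec 27, 2194: 30 days (November has 30).
Dec 27, 2194 → Jan 27, 2195: 31 days (December has 31).
Jan 27, 2195 → Feb 27, 2195: 31 days (January has 31).
Feb 27, 2195 → Mar 27, 2195: 28 days (February has 28).
Mar 27, 2195 → Apr 27, 2195: 31 days (March has 31).
Apr 27, 2195 → May 27, 2195: 30 days (April has 30).
May 27, 2195 → Jun 27, 2195: 31 days (May has 31).
Jun 27, 2195 → Jul 8, 2195: 11 days.
Total: 2080 days.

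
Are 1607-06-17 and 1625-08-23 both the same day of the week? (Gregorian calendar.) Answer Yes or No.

No

From Jun 17, 1607 to Aug 23, 1625 is 6642 days.
6642 mod 7 = 6, so they are different weekdays.
(Jun 17, 1607 is a Sunday; Aug 23, 1625 is a Saturday.)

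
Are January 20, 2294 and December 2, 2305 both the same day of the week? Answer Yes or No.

Yes

From Jan 20, 2294 to Dec 2, 2305 is 4333 days.
4333 mod 7 = 0, so they are the same weekday.
(Jan 20, 2294 is a Saturday; Dec 2, 2305 is a Saturday.)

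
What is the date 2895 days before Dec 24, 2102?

January 19, 2095

−365 (one year) → Dec 24, 2101 (2530 left).
−365 (one year) → Dec 24, 2100 (2165 left).
−365 (one year) → Dec 24, 2099 (1800 left).
−365 (one year) → Dec 24, 2098 (1435 left).
−365 (one year) → Dec 24, 2097 (1070 left).
−365 (one year) → Dec 24, 2096 (705 left).
−366 (one year; includes Feb 29, 2096) → Dec 24, 2095 (339 left).
−24 → Nov 30, 2095 (end of Nov, 30 days; 315 left).
−30 → Oct 31, 2095 (end of Oct, 31 days; 285 left).
−31 → Sep 30, 2095 (end of Sep, 30 days; 254 left).
−30 → Aug 31, 2095 (end of Aug, 31 days; 224 left).
−31 → Jul 31, 2095 (end of Jul, 31 days; 193 left).
−31 → Jun 30, 2095 (end of Jun, 30 days; 162 left).
−30 → May 31, 2095 (end of May, 31 days; 132 left).
−31 → Apr 30, 2095 (end of Apr, 30 days; 101 left).
−30 → Mar 31, 2095 (end of Mar, 31 days; 71 left).
−31 → Feb 28, 2095 (end of Feb, 28 days; 40 left).
−28 → Jan 31, 2095 (end of Jan, 31 days; 12 left).
−12 → Jan 19, 2095.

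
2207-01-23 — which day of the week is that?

Doomsday rule: the anchor day for the 2200s is Friday. For year 07: 7÷12 = 0 r 7, and 7÷4 = 1, so 0+7+1 = 8.
Friday + 8 ≡ Saturday — that's 2207's doomsday.
In January the doomsday date is Jan 3 (2207 is not a leap year).
Jan 23 is 20 days after Jan 3; 20 mod 7 = 6, so Saturday + 6 = Friday.

Friday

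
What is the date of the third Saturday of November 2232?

November 17, 2232

November 1, 2232 is a Thursday.
The first Saturday is therefore November 3 (2 days later).
The third Saturday is 3 + 2×7 = November 17.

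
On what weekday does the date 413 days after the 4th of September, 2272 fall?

Wednesday

Sep 4, 2272 is a Wednesday.
413 mod 7 = 0, so 413 days after a Wednesday is Wednesday + 0 = Wednesday.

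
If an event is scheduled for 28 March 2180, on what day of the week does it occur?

Doomsday rule: the anchor day for the 2100s is Sunday. For year 80: 80÷12 = 6 r 8, and 8÷4 = 2, so 6+8+2 = 16.
Sunday + 16 ≡ Tuesday — that's 2180's doomsday.
In March the doomsday date is Mar 14.
Mar 28 is 14 days after Mar 14; 14 mod 7 = 0, so Tuesday + 0 = Tuesday.

Tuesday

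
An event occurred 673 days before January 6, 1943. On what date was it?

−365 (one year) → Jan 6, 1942 (308 left).
−6 → Dec 31, 1941 (end of Dec, 31 days; 302 left).
−31 → Nov 30, 1941 (end of Nov, 30 days; 271 left).
−30 → Oct 31, 1941 (end of Oct, 31 days; 241 left).
−31 → Sep 30, 1941 (end of Sep, 30 days; 210 left).
−30 → Aug 31, 1941 (end of Aug, 31 days; 180 left).
−31 → Jul 31, 1941 (end of Jul, 31 days; 149 left).
−31 → Jun 30, 1941 (end of Jun, 30 days; 118 left).
−30 → May 31, 1941 (end of May, 31 days; 88 left).
−31 → Apr 30, 1941 (end of Apr, 30 days; 57 left).
−30 → Mar 31, 1941 (end of Mar, 31 days; 27 left).
−27 → Mar 4, 1941.

March 4, 1941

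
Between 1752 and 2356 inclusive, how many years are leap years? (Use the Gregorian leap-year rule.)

Multiples of 4 in [1752,2356]: 152.
Of those, multiples of 100: 6 (not leap unless ÷400).
Multiples of 400: 1.
Leap years = 152 − 6 + 1 = 147.

147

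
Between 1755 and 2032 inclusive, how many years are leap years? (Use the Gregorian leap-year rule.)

Multiples of 4 in [1755,2032]: 70.
Of those, multiples of 100: 3 (not leap unless ÷400).
Multiples of 400: 1.
Leap years = 70 − 3 + 1 = 68.

68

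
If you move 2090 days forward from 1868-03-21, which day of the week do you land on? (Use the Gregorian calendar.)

Mar 21, 1868 is a Saturday.
2090 mod 7 = 4, so 2090 days after a Saturday is Saturday + 4 = Wednesday.

Wednesday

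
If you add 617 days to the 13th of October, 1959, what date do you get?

June 21, 1961

+366 (one year; includes Feb 29, 1960) → Oct 13, 1960 (251 left).
Oct has 31 days: +19 → Nov 1, 1960 (232 left).
Nov has 30 days: +30 → Dec 1, 1960 (202 left).
Dec has 31 days: +31 → Jan 1, 1961 (171 left).
Jan has 31 days: +31 → Feb 1, 1961 (140 left).
Feb has 28 days: +28 → Mar 1, 1961 (112 left).
Mar has 31 days: +31 → Apr 1, 1961 (81 left).
Apr has 30 days: +30 → May 1, 1961 (51 left).
May has 31 days: +31 → Jun 1, 1961 (20 left).
+20 → Jun 21, 1961.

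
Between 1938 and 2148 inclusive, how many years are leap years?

Multiples of 4 in [1938,2148]: 53.
Of those, multiples of 100: 2 (not leap unless ÷400).
Multiples of 400: 1.
Leap years = 53 − 2 + 1 = 52.

52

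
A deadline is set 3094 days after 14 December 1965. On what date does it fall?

June 4, 1974

+365 (one year) → Dec 14, 1966 (2729 left).
+365 (one year) → Dec 14, 1967 (2364 left).
+366 (one year; includes Feb 29, 1968) → Dec 14, 1968 (1998 left).
+365 (one year) → Dec 14, 1969 (1633 left).
+365 (one year) → Dec 14, 1970 (1268 left).
+365 (one year) → Dec 14, 1971 (903 left).
+366 (one year; includes Feb 29, 1972) → Dec 14, 1972 (537 left).
+365 (one year) → Dec 14, 1973 (172 left).
Dec has 31 days: +18 → Jan 1, 1974 (154 left).
Jan has 31 days: +31 → Feb 1, 1974 (123 left).
Feb has 28 days: +28 → Mar 1, 1974 (95 left).
Mar has 31 days: +31 → Apr 1, 1974 (64 left).
Apr has 30 days: +30 → May 1, 1974 (34 left).
May has 31 days: +31 → Jun 1, 1974 (3 left).
+3 → Jun 4, 1974.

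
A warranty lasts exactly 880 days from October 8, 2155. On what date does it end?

+366 (one year; includes Feb 29, 2156) → Oct 8, 2156 (514 left).
+365 (one year) → Oct 8, 2157 (149 left).
Oct has 31 days: +24 → Nov 1, 2157 (125 left).
Nov has 30 days: +30 → Dec 1, 2157 (95 left).
Dec has 31 days: +31 → Jan 1, 2158 (64 left).
Jan has 31 days: +31 → Feb 1, 2158 (33 left).
Feb has 28 days: +28 → Mar 1, 2158 (5 left).
+5 → Mar 6, 2158.

March 6, 2158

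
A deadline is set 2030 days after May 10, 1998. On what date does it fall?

+365 (one year) → May 10, 1999 (1665 left).
+366 (one year; includes Feb 29, 2000) → May 10, 2000 (1299 left).
+365 (one year) → May 10, 2001 (934 left).
+365 (one year) → May 10, 2002 (569 left).
+365 (one year) → May 10, 2003 (204 left).
May has 31 days: +22 → Jun 1, 2003 (182 left).
Jun has 30 days: +30 → Jul 1, 2003 (152 left).
Jul has 31 days: +31 → Aug 1, 2003 (121 left).
Aug has 31 days: +31 → Sep 1, 2003 (90 left).
Sep has 30 days: +30 → Oct 1, 2003 (60 left).
Oct has 31 days: +31 → Nov 1, 2003 (29 left).
+29 → Nov 30, 2003.

November 30, 2003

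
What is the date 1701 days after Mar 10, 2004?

+365 (one year) → Mar 10, 2005 (1336 left).
+365 (one year) → Mar 10, 2006 (971 left).
+365 (one year) → Mar 10, 2007 (606 left).
+366 (one year; includes Feb 29, 2008) → Mar 10, 2008 (240 left).
Mar has 31 days: +22 → Apr 1, 2008 (218 left).
Apr has 30 days: +30 → May 1, 2008 (188 left).
May has 31 days: +31 → Jun 1, 2008 (157 left).
Jun has 30 days: +30 → Jul 1, 2008 (127 left).
Jul has 31 days: +31 → Aug 1, 2008 (96 left).
Aug has 31 days: +31 → Sep 1, 2008 (65 left).
Sep has 30 days: +30 → Oct 1, 2008 (35 left).
Oct has 31 days: +31 → Nov 1, 2008 (4 left).
+4 → Nov 5, 2008.

November 5, 2008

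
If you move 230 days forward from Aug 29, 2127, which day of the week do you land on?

Thursday

First find the weekday of Aug 29, 2127. Doomsday rule: the anchor day for the 2100s is Sunday. For year 27: 27÷12 = 2 r 3, and 3÷4 = 0, so 2+3+0 = 5.
Sunday + 5 ≡ Friday — that's 2127's doomsday.
In August the doomsday date is Aug 8.
Aug 29 is 21 days after Aug 8; 21 mod 7 = 0, so Friday + 0 = Friday.
230 mod 7 = 6, so 230 days after a Friday is Friday + 6 = Thursday.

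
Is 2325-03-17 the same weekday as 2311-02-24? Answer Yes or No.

No

From Feb 24, 2311 to Mar 17, 2325 is 5135 days.
5135 mod 7 = 4, so they are different weekdays.
(Feb 24, 2311 is a Friday; Mar 17, 2325 is a Tuesday.)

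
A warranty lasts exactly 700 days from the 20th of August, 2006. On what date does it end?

+365 (one year) → Aug 20, 2007 (335 left).
Aug has 31 days: +12 → Sep 1, 2007 (323 left).
Sep has 30 days: +30 → Oct 1, 2007 (293 left).
Oct has 31 days: +31 → Nov 1, 2007 (262 left).
Nov has 30 days: +30 → Dec 1, 2007 (232 left).
Dec has 31 days: +31 → Jan 1, 2008 (201 left).
Jan has 31 days: +31 → Feb 1, 2008 (170 left).
Feb has 29 days: +29 → Mar 1, 2008 (141 left).
Mar has 31 days: +31 → Apr 1, 2008 (110 left).
Apr has 30 days: +30 → May 1, 2008 (80 left).
May has 31 days: +31 → Jun 1, 2008 (49 left).
Jun has 30 days: +30 → Jul 1, 2008 (19 left).
+19 → Jul 20, 2008.

July 20, 2008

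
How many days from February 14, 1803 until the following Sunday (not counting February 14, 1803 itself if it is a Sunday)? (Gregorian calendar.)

6

Feb 14, 1803 is a Monday.
From Monday to the next Sunday is 6 days.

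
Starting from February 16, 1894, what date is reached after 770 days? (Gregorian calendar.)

March 27, 1896

+365 (one year) → Feb 16, 1895 (405 left).
+365 (one year) → Feb 16, 1896 (40 left).
Feb has 29 days: +14 → Mar 1, 1896 (26 left).
+26 → Mar 27, 1896.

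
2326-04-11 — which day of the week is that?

Doomsday rule: the anchor day for the 2300s is Wednesday. For year 26: 26÷12 = 2 r 2, and 2÷4 = 0, so 2+2+0 = 4.
Wednesday + 4 ≡ Sunday — that's 2326's doomsday.
In April the doomsday date is Apr 4.
Apr 11 is 7 days after Apr 4; 7 mod 7 = 0, so Sunday + 0 = Sunday.

Sunday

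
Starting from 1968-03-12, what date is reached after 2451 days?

November 27, 1974

+365 (one year) → Mar 12, 1969 (2086 left).
+365 (one year) → Mar 12, 1970 (1721 left).
+365 (one year) → Mar 12, 1971 (1356 left).
+366 (one year; includes Feb 29, 1972) → Mar 12, 1972 (990 left).
+365 (one year) → Mar 12, 1973 (625 left).
+365 (one year) → Mar 12, 1974 (260 left).
Mar has 31 days: +20 → Apr 1, 1974 (240 left).
Apr has 30 days: +30 → May 1, 1974 (210 left).
May has 31 days: +31 → Jun 1, 1974 (179 left).
Jun has 30 days: +30 → Jul 1, 1974 (149 left).
Jul has 31 days: +31 → Aug 1, 1974 (118 left).
Aug has 31 days: +31 → Sep 1, 1974 (87 left).
Sep has 30 days: +30 → Oct 1, 1974 (57 left).
Oct has 31 days: +31 → Nov 1, 1974 (26 left).
+26 → Nov 27, 1974.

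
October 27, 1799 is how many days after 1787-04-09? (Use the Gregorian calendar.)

4584

Apr 9, 1787 → Apr 9, 1788: 366 days (Feb 29, 1788 is in that span).
Apr 9, 1788 → Apr 9, 1789: 365 days.
Apr 9, 1789 → Apr 9, 1790: 365 days.
Apr 9, 1790 → Apr 9, 1791: 365 days.
Apr 9, 1791 → Apr 9, 1792: 366 days (Feb 29, 1792 is in that span).
Apr 9, 1792 → Apr 9, 1793: 365 days.
Apr 9, 1793 → Apr 9, 1794: 365 days.
Apr 9, 1794 → Apr 9, 1795: 365 days.
Apr 9, 1795 → Apr 9, 1796: 366 days (Feb 29, 1796 is in that span).
Apr 9, 1796 → Apr 9, 1797: 365 days.
Apr 9, 1797 → Apr 9, 1798: 365 days.
Apr 9, 1798 → Apr 9, 1799: 365 days.
Apr 9, 1799 → May 9, 1799: 30 days (April has 30).
May 9, 1799 → Jun 9, 1799: 31 days (May has 31).
Jun 9, 1799 → Jul 9, 1799: 30 days (June has 30).
Jul 9, 1799 → Aug 9, 1799: 31 days (July has 31).
Aug 9, 1799 → Sep 9, 1799: 31 days (August has 31).
Sep 9, 1799 → Oct 9, 1799: 30 days (September has 30).
Oct 9, 1799 → Oct 27, 1799: 18 days.
Total: 4584 days.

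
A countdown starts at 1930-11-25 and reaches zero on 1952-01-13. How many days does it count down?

Nov 25, 1930 → Nov 25, 1931: 365 days.
Nov 25, 1931 → Nov 25, 1932: 366 days (Feb 29, 1932 is in that span).
Nov 25, 1932 → Nov 25, 1933: 365 days.
Nov 25, 1933 → Nov 25, 1934: 365 days.
Nov 25, 1934 → Nov 25, 1935: 365 days.
Nov 25, 1935 → Nov 25, 1936: 366 days (Feb 29, 1936 is in that span).
Nov 25, 1936 → Nov 25, 1937: 365 days.
Nov 25, 1937 → Nov 25, 1938: 365 days.
Nov 25, 1938 → Nov 25, 1939: 365 days.
Nov 25, 1939 → Nov 25, 1940: 366 days (Feb 29, 1940 is in that span).
Nov 25, 1940 → Nov 25, 1941: 365 days.
Nov 25, 1941 → Nov 25, 1942: 365 days.
Nov 25, 1942 → Nov 25, 1943: 365 days.
Nov 25, 1943 → Nov 25, 1944: 366 days (Feb 29, 1944 is in that span).
Nov 25, 1944 → Nov 25, 1945: 365 days.
Nov 25, 1945 → Nov 25, 1946: 365 days.
Nov 25, 1946 → Nov 25, 1947: 365 days.
Nov 25, 1947 → Nov 25, 1948: 366 days (Feb 29, 1948 is in that span).
Nov 25, 1948 → Nov 25, 1949: 365 days.
Nov 25, 1949 → Nov 25, 1950: 365 days.
Nov 25, 1950 → Nov 25, 1951: 365 days.
Nov 25, 1951 → Dec 25, 1951: 30 days (November has 30).
Dec 25, 1951 → Jan 13, 1952: 19 days.
Total: 7719 days.

7719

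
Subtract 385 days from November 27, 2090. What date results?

November 7, 2089

−27 → Oct 31, 2090 (end of Oct, 31 days; 358 left).
−31 → Sep 30, 2090 (end of Sep, 30 days; 327 left).
−30 → Aug 31, 2090 (end of Aug, 31 days; 297 left).
−31 → Jul 31, 2090 (end of Jul, 31 days; 266 left).
−31 → Jun 30, 2090 (end of Jun, 30 days; 235 left).
−30 → May 31, 2090 (end of May, 31 days; 205 left).
−31 → Apr 30, 2090 (end of Apr, 30 days; 174 left).
−30 → Mar 31, 2090 (end of Mar, 31 days; 144 left).
−31 → Feb 28, 2090 (end of Feb, 28 days; 113 left).
−28 → Jan 31, 2090 (end of Jan, 31 days; 85 left).
−31 → Dec 31, 2089 (end of Dec, 31 days; 54 left).
−31 → Nov 30, 2089 (end of Nov, 30 days; 23 left).
−23 → Nov 7, 2089.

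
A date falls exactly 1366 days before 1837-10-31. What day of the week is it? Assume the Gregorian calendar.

Monday

Oct 31, 1837 is a Tuesday.
1366 mod 7 = 1, so 1366 days before a Tuesday is Tuesday − 1 = Monday.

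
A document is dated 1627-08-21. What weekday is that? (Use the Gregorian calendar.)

Saturday

Doomsday rule: the anchor day for the 1600s is Tuesday. For year 27: 27÷12 = 2 r 3, and 3÷4 = 0, so 2+3+0 = 5.
Tuesday + 5 ≡ Sunday — that's 1627's doomsday.
In August the doomsday date is Aug 8.
Aug 21 is 13 days after Aug 8; 13 mod 7 = 6, so Sunday + 6 = Saturday.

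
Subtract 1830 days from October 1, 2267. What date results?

September 27, 2262

−365 (one year) → Oct 1, 2266 (1465 left).
−365 (one year) → Oct 1, 2265 (1100 left).
−365 (one year) → Oct 1, 2264 (735 left).
−366 (one year; includes Feb 29, 2264) → Oct 1, 2263 (369 left).
−1 → Sep 30, 2263 (end of Sep, 30 days; 368 left).
−30 → Aug 31, 2263 (end of Aug, 31 days; 338 left).
−31 → Jul 31, 2263 (end of Jul, 31 days; 307 left).
−31 → Jun 30, 2263 (end of Jun, 30 days; 276 left).
−30 → May 31, 2263 (end of May, 31 days; 246 left).
−31 → Apr 30, 2263 (end of Apr, 30 days; 215 left).
−30 → Mar 31, 2263 (end of Mar, 31 days; 185 left).
−31 → Feb 28, 2263 (end of Feb, 28 days; 154 left).
−28 → Jan 31, 2263 (end of Jan, 31 days; 126 left).
−31 → Dec 31, 2262 (end of Dec, 31 days; 95 left).
−31 → Nov 30, 2262 (end of Nov, 30 days; 64 left).
−30 → Oct 31, 2262 (end of Oct, 31 days; 34 left).
−31 → Sep 30, 2262 (end of Sep, 30 days; 3 left).
−3 → Sep 27, 2262.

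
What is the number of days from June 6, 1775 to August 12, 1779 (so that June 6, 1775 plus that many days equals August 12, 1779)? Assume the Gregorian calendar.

Jun 6, 1775 → Jun 6, 1776: 366 days (Feb 29, 1776 is in that span).
Jun 6, 1776 → Jun 6, 1777: 365 days.
Jun 6, 1777 → Jun 6, 1778: 365 days.
Jun 6, 1778 → Jun 6, 1779: 365 days.
Jun 6, 1779 → Jul 6, 1779: 30 days (June has 30).
Jul 6, 1779 → Aug 6, 1779: 31 days (July has 31).
Aug 6, 1779 → Aug 12, 1779: 6 days.
Total: 1528 days.

1528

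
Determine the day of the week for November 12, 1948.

Doomsday rule: the anchor day for the 1900s is Wednesday. For year 48: 48÷12 = 4 r 0, and 0÷4 = 0, so 4+0+0 = 4.
Wednesday + 4 ≡ Sunday — that's 1948's doomsday.
In November the doomsday date is Nov 7.
Nov 12 is 5 days after Nov 7; 5 mod 7 = 5, so Sunday + 5 = Friday.

Friday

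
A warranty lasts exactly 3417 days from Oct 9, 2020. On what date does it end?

+365 (one year) → Oct 9, 2021 (3052 left).
+365 (one year) → Oct 9, 2022 (2687 left).
+365 (one year) → Oct 9, 2023 (2322 left).
+366 (one year; includes Feb 29, 2024) → Oct 9, 2024 (1956 left).
+365 (one year) → Oct 9, 2025 (1591 left).
+365 (one year) → Oct 9, 2026 (1226 left).
+365 (one year) → Oct 9, 2027 (861 left).
+366 (one year; includes Feb 29, 2028) → Oct 9, 2028 (495 left).
+365 (one year) → Oct 9, 2029 (130 left).
Oct has 31 days: +23 → Nov 1, 2029 (107 left).
Nov has 30 days: +30 → Dec 1, 2029 (77 left).
Dec has 31 days: +31 → Jan 1, 2030 (46 left).
Jan has 31 days: +31 → Feb 1, 2030 (15 left).
+15 → Feb 16, 2030.

February 16, 2030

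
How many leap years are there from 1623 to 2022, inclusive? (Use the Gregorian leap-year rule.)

97

Multiples of 4 in [1623,2022]: 100.
Of those, multiples of 100: 4 (not leap unless ÷400).
Multiples of 400: 1.
Leap years = 100 − 4 + 1 = 97.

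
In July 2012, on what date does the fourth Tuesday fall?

July 24, 2012

July 1, 2012 is a Sunday.
The first Tuesday is therefore July 3 (2 days later).
The fourth Tuesday is 3 + 3×7 = July 24.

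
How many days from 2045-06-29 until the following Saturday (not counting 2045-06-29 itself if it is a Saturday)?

Jun 29, 2045 is a Thursday.
From Thursday to the next Saturday is 2 days.

2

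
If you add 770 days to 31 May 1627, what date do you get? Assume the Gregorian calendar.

+366 (one year; includes Feb 29, 1628) → May 31, 1628 (404 left).
+365 (one year) → May 31, 1629 (39 left).
May has 31 days: +1 → Jun 1, 1629 (38 left).
Jun has 30 days: +30 → Jul 1, 1629 (8 left).
+8 → Jul 9, 1629.

July 9, 1629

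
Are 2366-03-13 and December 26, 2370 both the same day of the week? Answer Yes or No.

From Mar 13, 2366 to Dec 26, 2370 is 1749 days.
1749 mod 7 = 6, so they are different weekdays.
(Mar 13, 2366 is a Sunday; Dec 26, 2370 is a Saturday.)

No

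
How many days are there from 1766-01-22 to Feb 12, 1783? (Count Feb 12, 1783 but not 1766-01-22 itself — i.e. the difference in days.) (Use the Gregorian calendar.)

6230

Jan 22, 1766 → Jan 22, 1767: 365 days.
Jan 22, 1767 → Jan 22, 1768: 365 days.
Jan 22, 1768 → Jan 22, 1769: 366 days (Feb 29, 1768 is in that span).
Jan 22, 1769 → Jan 22, 1770: 365 days.
Jan 22, 1770 → Jan 22, 1771: 365 days.
Jan 22, 1771 → Jan 22, 1772: 365 days.
Jan 22, 1772 → Jan 22, 1773: 366 days (Feb 29, 1772 is in that span).
Jan 22, 1773 → Jan 22, 1774: 365 days.
Jan 22, 1774 → Jan 22, 1775: 365 days.
Jan 22, 1775 → Jan 22, 1776: 365 days.
Jan 22, 1776 → Jan 22, 1777: 366 days (Feb 29, 1776 is in that span).
Jan 22, 1777 → Jan 22, 1778: 365 days.
Jan 22, 1778 → Jan 22, 1779: 365 days.
Jan 22, 1779 → Jan 22, 1780: 365 days.
Jan 22, 1780 → Jan 22, 1781: 366 days (Feb 29, 1780 is in that span).
Jan 22, 1781 → Jan 22, 1782: 365 days.
Jan 22, 1782 → Feb 22, 1782: 31 days (January has 31).
Feb 22, 1782 → Mar 22, 1782: 28 days (February has 28).
Mar 22, 1782 → Apr 22, 1782: 31 days (March has 31).
Apr 22, 1782 → May 22, 1782: 30 days (April has 30).
May 22, 1782 → Jun 22, 1782: 31 days (May has 31).
Jun 22, 1782 → Jul 22, 1782: 30 days (June has 30).
Jul 22, 1782 → Aug 22, 1782: 31 days (July has 31).
Aug 22, 1782 → Sep 22, 1782: 31 days (August has 31).
Sep 22, 1782 → Oct 22, 1782: 30 days (September has 30).
Oct 22, 1782 → Nov 22, 1782: 31 days (October has 31).
Nov 22, 1782 → Dec 22, 1782: 30 days (November has 30).
Dec 22, 1782 → Jan 22, 1783: 31 days (December has 31).
Jan 22, 1783 → Feb 12, 1783: 21 days.
Total: 6230 days.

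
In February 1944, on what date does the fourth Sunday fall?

February 1, 1944 is a Tuesday.
The first Sunday is therefore February 6 (5 days later).
The fourth Sunday is 6 + 3×7 = February 27.

February 27, 1944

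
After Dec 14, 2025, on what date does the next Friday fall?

December 19, 2025

Dec 14, 2025 is a Sunday.
From Sunday to the next Friday is 5 days.
Dec 14, 2025 + 5 = Dec 19, 2025.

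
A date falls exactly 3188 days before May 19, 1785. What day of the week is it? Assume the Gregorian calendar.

Monday

First find the weekday of May 19, 1785. Doomsday rule: the anchor day for the 1700s is Sunday. For year 85: 85÷12 = 7 r 1, and 1÷4 = 0, so 7+1+0 = 8.
Sunday + 8 ≡ Monday — that's 1785's doomsday.
In May the doomsday date is May 9.
May 19 is 10 days after May 9; 10 mod 7 = 3, so Monday + 3 = Thursday.
3188 mod 7 = 3, so 3188 days before a Thursday is Thursday − 3 = Monday.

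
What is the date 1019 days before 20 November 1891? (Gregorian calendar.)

February 4, 1889

−365 (one year) → Nov 20, 1890 (654 left).
−365 (one year) → Nov 20, 1889 (289 left).
−20 → Oct 31, 1889 (end of Oct, 31 days; 269 left).
−31 → Sep 30, 1889 (end of Sep, 30 days; 238 left).
−30 → Aug 31, 1889 (end of Aug, 31 days; 208 left).
−31 → Jul 31, 1889 (end of Jul, 31 days; 177 left).
−31 → Jun 30, 1889 (end of Jun, 30 days; 146 left).
−30 → May 31, 1889 (end of May, 31 days; 116 left).
−31 → Apr 30, 1889 (end of Apr, 30 days; 85 left).
−30 → Mar 31, 1889 (end of Mar, 31 days; 55 left).
−31 → Feb 28, 1889 (end of Feb, 28 days; 24 left).
−24 → Feb 4, 1889.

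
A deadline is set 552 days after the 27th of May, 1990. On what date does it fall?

+365 (one year) → May 27, 1991 (187 left).
May has 31 days: +5 → Jun 1, 1991 (182 left).
Jun has 30 days: +30 → Jul 1, 1991 (152 left).
Jul has 31 days: +31 → Aug 1, 1991 (121 left).
Aug has 31 days: +31 → Sep 1, 1991 (90 left).
Sep has 30 days: +30 → Oct 1, 1991 (60 left).
Oct has 31 days: +31 → Nov 1, 1991 (29 left).
+29 → Nov 30, 1991.

November 30, 1991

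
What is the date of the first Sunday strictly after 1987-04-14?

Apr 14, 1987 is a Tuesday.
From Tuesday to the next Sunday is 5 days.
Apr 14, 1987 + 5 = Apr 19, 1987.

April 19, 1987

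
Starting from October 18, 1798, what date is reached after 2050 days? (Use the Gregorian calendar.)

May 30, 1804

+365 (one year) → Oct 18, 1799 (1685 left).
+365 (one year) → Oct 18, 1800 (1320 left).
+365 (one year) → Oct 18, 1801 (955 left).
+365 (one year) → Oct 18, 1802 (590 left).
+365 (one year) → Oct 18, 1803 (225 left).
Oct has 31 days: +14 → Nov 1, 1803 (211 left).
Nov has 30 days: +30 → Dec 1, 1803 (181 left).
Dec has 31 days: +31 → Jan 1, 1804 (150 left).
Jan has 31 days: +31 → Feb 1, 1804 (119 left).
Feb has 29 days: +29 → Mar 1, 1804 (90 left).
Mar has 31 days: +31 → Apr 1, 1804 (59 left).
Apr has 30 days: +30 → May 1, 1804 (29 left).
+29 → May 30, 1804.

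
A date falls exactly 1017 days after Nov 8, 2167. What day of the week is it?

Nov 8, 2167 is a Sunday.
1017 mod 7 = 2, so 1017 days after a Sunday is Sunday + 2 = Tuesday.

Tuesday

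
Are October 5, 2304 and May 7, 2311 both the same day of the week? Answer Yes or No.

No

From Oct 5, 2304 to May 7, 2311 is 2405 days.
2405 mod 7 = 4, so they are different weekdays.
(Oct 5, 2304 is a Wednesday; May 7, 2311 is a Sunday.)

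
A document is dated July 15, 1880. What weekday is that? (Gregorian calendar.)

Doomsday rule: the anchor day for the 1800s is Friday. For year 80: 80÷12 = 6 r 8, and 8÷4 = 2, so 6+8+2 = 16.
Friday + 16 ≡ Sunday — that's 1880's doomsday.
In July the doomsday date is Jul 11.
Jul 15 is 4 days after Jul 11; 4 mod 7 = 4, so Sunday + 4 = Thursday.

Thursday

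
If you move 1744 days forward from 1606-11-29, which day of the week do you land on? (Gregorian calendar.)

Nov 29, 1606 is a Wednesday.
1744 mod 7 = 1, so 1744 days after a Wednesday is Wednesday + 1 = Thursday.

Thursday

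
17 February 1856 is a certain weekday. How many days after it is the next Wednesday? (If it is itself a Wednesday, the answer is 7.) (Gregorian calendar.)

3

Feb 17, 1856 is a Sunday.
From Sunday to the next Wednesday is 3 days.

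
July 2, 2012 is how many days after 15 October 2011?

261

Oct 15, 2011 → Nov 15, 2011: 31 days (October has 31).
Nov 15, 2011 → Dec 15, 2011: 30 days (November has 30).
Dec 15, 2011 → Jan 15, 2012: 31 days (December has 31).
Jan 15, 2012 → Feb 15, 2012: 31 days (January has 31).
Feb 15, 2012 → Mar 15, 2012: 29 days (February has 29).
Mar 15, 2012 → Apr 15, 2012: 31 days (March has 31).
Apr 15, 2012 → May 15, 2012: 30 days (April has 30).
May 15, 2012 → Jun 15, 2012: 31 days (May has 31).
Jun 15, 2012 → Jul 2, 2012: 17 days.
Total: 261 days.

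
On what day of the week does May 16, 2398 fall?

Saturday

Doomsday rule: the anchor day for the 2300s is Wednesday. For year 98: 98÷12 = 8 r 2, and 2÷4 = 0, so 8+2+0 = 10.
Wednesday + 10 ≡ Saturday — that's 2398's doomsday.
In May the doomsday date is May 9.
May 16 is 7 days after May 9; 7 mod 7 = 0, so Saturday + 0 = Saturday.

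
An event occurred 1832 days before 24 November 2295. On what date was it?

November 18, 2290

−365 (one year) → Nov 24, 2294 (1467 left).
−365 (one year) → Nov 24, 2293 (1102 left).
−365 (one year) → Nov 24, 2292 (737 left).
−366 (one year; includes Feb 29, 2292) → Nov 24, 2291 (371 left).
−24 → Oct 31, 2291 (end of Oct, 31 days; 347 left).
−31 → Sep 30, 2291 (end of Sep, 30 days; 316 left).
−30 → Aug 31, 2291 (end of Aug, 31 days; 286 left).
−31 → Jul 31, 2291 (end of Jul, 31 days; 255 left).
−31 → Jun 30, 2291 (end of Jun, 30 days; 224 left).
−30 → May 31, 2291 (end of May, 31 days; 194 left).
−31 → Apr 30, 2291 (end of Apr, 30 days; 163 left).
−30 → Mar 31, 2291 (end of Mar, 31 days; 133 left).
−31 → Feb 28, 2291 (end of Feb, 28 days; 102 left).
−28 → Jan 31, 2291 (end of Jan, 31 days; 74 left).
−31 → Dec 31, 2290 (end of Dec, 31 days; 43 left).
−31 → Nov 30, 2290 (end of Nov, 30 days; 12 left).
−12 → Nov 18, 2290.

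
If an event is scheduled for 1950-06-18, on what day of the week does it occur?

Sunday

January 1, 1950 is a Sunday.
Jan 1, 1950 → Feb 1, 1950: 31 days (January has 31).
Feb 1, 1950 → Mar 1, 1950: 28 days (February has 28).
Mar 1, 1950 → Apr 1, 1950: 31 days (March has 31).
Apr 1, 1950 → May 1, 1950: 30 days (April has 30).
May 1, 1950 → Jun 1, 1950: 31 days (May has 31).
Jun 1, 1950 → Jun 18, 1950: 17 days.
Total: 168 days.
168 mod 7 = 0, so Sunday + 0 = Sunday.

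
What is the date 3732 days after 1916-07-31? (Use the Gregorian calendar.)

+365 (one year) → Jul 31, 1917 (3367 left).
+365 (one year) → Jul 31, 1918 (3002 left).
+365 (one year) → Jul 31, 1919 (2637 left).
+366 (one year; includes Feb 29, 1920) → Jul 31, 1920 (2271 left).
+365 (one year) → Jul 31, 1921 (1906 left).
+365 (one year) → Jul 31, 1922 (1541 left).
+365 (one year) → Jul 31, 1923 (1176 left).
+366 (one year; includes Feb 29, 1924) → Jul 31, 1924 (810 left).
+365 (one year) → Jul 31, 1925 (445 left).
+365 (one year) → Jul 31, 1926 (80 left).
Jul has 31 days: +1 → Aug 1, 1926 (79 left).
Aug has 31 days: +31 → Sep 1, 1926 (48 left).
Sep has 30 days: +30 → Oct 1, 1926 (18 left).
+18 → Oct 19, 1926.

October 19, 1926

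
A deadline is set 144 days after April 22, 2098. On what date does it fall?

Apr has 30 days: +9 → May 1, 2098 (135 left).
May has 31 days: +31 → Jun 1, 2098 (104 left).
Jun has 30 days: +30 → Jul 1, 2098 (74 left).
Jul has 31 days: +31 → Aug 1, 2098 (43 left).
Aug has 31 days: +31 → Sep 1, 2098 (12 left).
+12 → Sep 13, 2098.

September 13, 2098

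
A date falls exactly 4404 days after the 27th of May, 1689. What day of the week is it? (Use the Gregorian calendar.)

May 27, 1689 is a Friday.
4404 mod 7 = 1, so 4404 days after a Friday is Friday + 1 = Saturday.

Saturday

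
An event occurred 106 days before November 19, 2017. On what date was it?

August 5, 2017

−19 → Oct 31, 2017 (end of Oct, 31 days; 87 left).
−31 → Sep 30, 2017 (end of Sep, 30 days; 56 left).
−30 → Aug 31, 2017 (end of Aug, 31 days; 26 left).
−26 → Aug 5, 2017.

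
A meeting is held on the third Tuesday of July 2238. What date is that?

July 1, 2238 is a Sunday.
The first Tuesday is therefore July 3 (2 days later).
The third Tuesday is 3 + 2×7 = July 17.

July 17, 2238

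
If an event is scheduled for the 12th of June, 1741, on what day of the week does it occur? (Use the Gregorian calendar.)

Doomsday rule: the anchor day for the 1700s is Sunday. For year 41: 41÷12 = 3 r 5, and 5÷4 = 1, so 3+5+1 = 9.
Sunday + 9 ≡ Tuesday — that's 1741's doomsday.
In June the doomsday date is Jun 6.
Jun 12 is 6 days after Jun 6; 6 mod 7 = 6, so Tuesday + 6 = Monday.

Monday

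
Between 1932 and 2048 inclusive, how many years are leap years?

30

Multiples of 4 in [1932,2048]: 30.
Of those, multiples of 100: 1 (not leap unless ÷400).
Multiples of 400: 1.
Leap years = 30 − 1 + 1 = 30.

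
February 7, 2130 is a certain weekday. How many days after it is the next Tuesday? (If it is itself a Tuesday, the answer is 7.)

Feb 7, 2130 is a Tuesday.
From Tuesday to the next Tuesday is 7 days.

7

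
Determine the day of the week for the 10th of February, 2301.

Doomsday rule: the anchor day for the 2300s is Wednesday. For year 01: 1÷12 = 0 r 1, and 1÷4 = 0, so 0+1+0 = 1.
Wednesday + 1 ≡ Thursday — that's 2301's doomsday.
In February the doomsday date is Feb 28 (2301 is not a leap year).
Feb 10 is 18 days before Feb 28; 18 mod 7 = 4, so Thursday − 4 = Sunday.

Sunday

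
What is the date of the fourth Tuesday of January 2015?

January 27, 2015

January 1, 2015 is a Thursday.
The first Tuesday is therefore January 6 (5 days later).
The fourth Tuesday is 6 + 3×7 = January 27.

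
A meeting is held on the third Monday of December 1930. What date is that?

December 15, 1930

December 1, 1930 is a Monday.
The first Monday is therefore December 1 (same day).
The third Monday is 1 + 2×7 = December 15.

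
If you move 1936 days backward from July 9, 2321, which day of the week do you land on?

First find the weekday of Jul 9, 2321. Doomsday rule: the anchor day for the 2300s is Wednesday. For year 21: 21÷12 = 1 r 9, and 9÷4 = 2, so 1+9+2 = 12.
Wednesday + 12 ≡ Monday — that's 2321's doomsday.
In July the doomsday date is Jul 11.
Jul 9 is 2 days before Jul 11; 2 mod 7 = 2, so Monday − 2 = Saturday.
1936 mod 7 = 4, so 1936 days before a Saturday is Saturday − 4 = Tuesday.

Tuesday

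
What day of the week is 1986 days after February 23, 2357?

Thursday

First find the weekday of Feb 23, 2357. Doomsday rule: the anchor day for the 2300s is Wednesday. For year 57: 57÷12 = 4 r 9, and 9÷4 = 2, so 4+9+2 = 15.
Wednesday + 15 ≡ Thursday — that's 2357's doomsday.
In February the doomsday date is Feb 28 (2357 is not a leap year).
Feb 23 is 5 days before Feb 28; 5 mod 7 = 5, so Thursday − 5 = Saturday.
1986 mod 7 = 5, so 1986 days after a Saturday is Saturday + 5 = Thursday.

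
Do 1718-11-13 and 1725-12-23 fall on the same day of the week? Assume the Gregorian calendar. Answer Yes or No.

From Nov 13, 1718 to Dec 23, 1725 is 2597 days.
2597 mod 7 = 0, so they are the same weekday.
(Nov 13, 1718 is a Sunday; Dec 23, 1725 is a Sunday.)

Yes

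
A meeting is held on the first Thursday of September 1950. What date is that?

September 1, 1950 is a Friday.
The first Thursday is therefore September 7 (6 days later).

September 7, 1950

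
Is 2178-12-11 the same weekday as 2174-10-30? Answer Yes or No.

No

From Oct 30, 2174 to Dec 11, 2178 is 1503 days.
1503 mod 7 = 5, so they are different weekdays.
(Oct 30, 2174 is a Sunday; Dec 11, 2178 is a Friday.)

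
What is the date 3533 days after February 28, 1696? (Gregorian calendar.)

+366 (one year; includes Feb 29, 1696) → Feb 28, 1697 (3167 left).
+365 (one year) → Feb 28, 1698 (2802 left).
+365 (one year) → Feb 28, 1699 (2437 left).
+365 (one year) → Feb 28, 1700 (2072 left).
+365 (one year) → Feb 28, 1701 (1707 left).
+365 (one year) → Feb 28, 1702 (1342 left).
+365 (one year) → Feb 28, 1703 (977 left).
+365 (one year) → Feb 28, 1704 (612 left).
+366 (one year; includes Feb 29, 1704) → Feb 28, 1705 (246 left).
Feb has 28 days: +1 → Mar 1, 1705 (245 left).
Mar has 31 days: +31 → Apr 1, 1705 (214 left).
Apr has 30 days: +30 → May 1, 1705 (184 left).
May has 31 days: +31 → Jun 1, 1705 (153 left).
Jun has 30 days: +30 → Jul 1, 1705 (123 left).
Jul has 31 days: +31 → Aug 1, 1705 (92 left).
Aug has 31 days: +31 → Sep 1, 1705 (61 left).
Sep has 30 days: +30 → Oct 1, 1705 (31 left).
Oct has 31 days: +31 → Nov 1, 1705 (0 left).

November 1, 1705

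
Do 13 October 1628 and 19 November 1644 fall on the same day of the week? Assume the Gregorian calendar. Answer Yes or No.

From Oct 13, 1628 to Nov 19, 1644 is 5881 days.
5881 mod 7 = 1, so they are different weekdays.
(Oct 13, 1628 is a Friday; Nov 19, 1644 is a Saturday.)

No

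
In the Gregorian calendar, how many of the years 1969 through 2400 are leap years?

Multiples of 4 in [1969,2400]: 108.
Of those, multiples of 100: 5 (not leap unless ÷400).
Multiples of 400: 2.
Leap years = 108 − 5 + 2 = 105.

105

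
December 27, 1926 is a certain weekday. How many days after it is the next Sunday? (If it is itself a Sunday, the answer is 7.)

6

Dec 27, 1926 is a Monday.
From Monday to the next Sunday is 6 days.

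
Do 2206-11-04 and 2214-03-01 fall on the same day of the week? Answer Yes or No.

From Nov 4, 2206 to Mar 1, 2214 is 2674 days.
2674 mod 7 = 0, so they are the same weekday.
(Nov 4, 2206 is a Tuesday; Mar 1, 2214 is a Tuesday.)

Yes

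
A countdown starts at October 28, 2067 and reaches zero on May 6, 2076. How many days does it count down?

Oct 28, 2067 → Oct 28, 2068: 366 days (Feb 29, 2068 is in that span).
Oct 28, 2068 → Oct 28, 2069: 365 days.
Oct 28, 2069 → Oct 28, 2070: 365 days.
Oct 28, 2070 → Oct 28, 2071: 365 days.
Oct 28, 2071 → Oct 28, 2072: 366 days (Feb 29, 2072 is in that span).
Oct 28, 2072 → Oct 28, 2073: 365 days.
Oct 28, 2073 → Oct 28, 2074: 365 days.
Oct 28, 2074 → Oct 28, 2075: 365 days.
Oct 28, 2075 → Nov 28, 2075: 31 days (October has 31).
Nov 28, 2075 → Dec 28, 2075: 30 days (November has 30).
Dec 28, 2075 → Jan 28, 2076: 31 days (December has 31).
Jan 28, 2076 → Feb 28, 2076: 31 days (January has 31).
Feb 28, 2076 → Mar 28, 2076: 29 days (February has 29).
Mar 28, 2076 → Apr 28, 2076: 31 days (March has 31).
Apr 28, 2076 → May 6, 2076: 8 days.
Total: 3113 days.

3113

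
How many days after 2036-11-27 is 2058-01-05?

7709

Nov 27, 2036 → Nov 27, 2037: 365 days.
Nov 27, 2037 → Nov 27, 2038: 365 days.
Nov 27, 2038 → Nov 27, 2039: 365 days.
Nov 27, 2039 → Nov 27, 2040: 366 days (Feb 29, 2040 is in that span).
Nov 27, 2040 → Nov 27, 2041: 365 days.
Nov 27, 2041 → Nov 27, 2042: 365 days.
Nov 27, 2042 → Nov 27, 2043: 365 days.
Nov 27, 2043 → Nov 27, 2044: 366 days (Feb 29, 2044 is in that span).
Nov 27, 2044 → Nov 27, 2045: 365 days.
Nov 27, 2045 → Nov 27, 2046: 365 days.
Nov 27, 2046 → Nov 27, 2047: 365 days.
Nov 27, 2047 → Nov 27, 2048: 366 days (Feb 29, 2048 is in that span).
Nov 27, 2048 → Nov 27, 2049: 365 days.
Nov 27, 2049 → Nov 27, 2050: 365 days.
Nov 27, 2050 → Nov 27, 2051: 365 days.
Nov 27, 2051 → Nov 27, 2052: 366 days (Feb 29, 2052 is in that span).
Nov 27, 2052 → Nov 27, 2053: 365 days.
Nov 27, 2053 → Nov 27, 2054: 365 days.
Nov 27, 2054 → Nov 27, 2055: 365 days.
Nov 27, 2055 → Nov 27, 2056: 366 days (Feb 29, 2056 is in that span).
Nov 27, 2056 → Nov 27, 2057: 365 days.
Nov 27, 2057 → Dec 27, 2057: 30 days (November has 30).
Dec 27, 2057 → Jan 5, 2058: 9 days.
Total: 7709 days.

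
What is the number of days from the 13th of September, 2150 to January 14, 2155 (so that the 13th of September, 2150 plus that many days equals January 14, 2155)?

1584

Sep 13, 2150 → Sep 13, 2151: 365 days.
Sep 13, 2151 → Sep 13, 2152: 366 days (Feb 29, 2152 is in that span).
Sep 13, 2152 → Sep 13, 2153: 365 days.
Sep 13, 2153 → Sep 13, 2154: 365 days.
Sep 13, 2154 → Oct 13, 2154: 30 days (September has 30).
Oct 13, 2154 → Nov 13, 2154: 31 days (October has 31).
Nov 13, 2154 → Dec 13, 2154: 30 days (November has 30).
Dec 13, 2154 → Jan 13, 2155: 31 days (December has 31).
Jan 13, 2155 → Jan 14, 2155: 1 days.
Total: 1584 days.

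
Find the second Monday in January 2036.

January 1, 2036 is a Tuesday.
The first Monday is therefore January 7 (6 days later).
The second Monday is 7 + 1×7 = January 14.

January 14, 2036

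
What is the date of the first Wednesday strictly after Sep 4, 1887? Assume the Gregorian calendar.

September 7, 1887

Sep 4, 1887 is a Sunday.
From Sunday to the next Wednesday is 3 days.
Sep 4, 1887 + 3 = Sep 7, 1887.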